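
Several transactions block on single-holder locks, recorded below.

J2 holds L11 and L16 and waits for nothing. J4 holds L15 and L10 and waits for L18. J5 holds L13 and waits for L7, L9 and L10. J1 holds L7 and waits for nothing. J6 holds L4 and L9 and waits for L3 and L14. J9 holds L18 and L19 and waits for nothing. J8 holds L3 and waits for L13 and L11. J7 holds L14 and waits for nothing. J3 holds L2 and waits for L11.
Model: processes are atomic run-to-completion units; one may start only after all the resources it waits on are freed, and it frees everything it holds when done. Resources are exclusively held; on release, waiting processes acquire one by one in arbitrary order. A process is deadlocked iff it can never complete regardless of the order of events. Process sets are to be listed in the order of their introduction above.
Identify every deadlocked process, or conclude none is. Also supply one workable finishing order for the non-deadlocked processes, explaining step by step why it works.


Deadlocked set: J5, J6 and J8.
Key observation: the loop J5 -> J6 -> J8 -> J5 blocks itself forever; no other process is dragged down with it.
One completion order for the rest: J2, J9, J1, J3, J4, J7.
Check, step by step:
  J2 waits on nothing -> runs at once and releases L11 and L16
  J9 waits on nothing -> runs at once and releases L18 and L19
  J1 waits on nothing -> runs at once and releases L7
  J3 waits on L11 — all released -> runs and releases L2
  J4 waits on L18 — all released -> runs and releases L15 and L10
  J7 waits on nothing -> runs at once and releases L14


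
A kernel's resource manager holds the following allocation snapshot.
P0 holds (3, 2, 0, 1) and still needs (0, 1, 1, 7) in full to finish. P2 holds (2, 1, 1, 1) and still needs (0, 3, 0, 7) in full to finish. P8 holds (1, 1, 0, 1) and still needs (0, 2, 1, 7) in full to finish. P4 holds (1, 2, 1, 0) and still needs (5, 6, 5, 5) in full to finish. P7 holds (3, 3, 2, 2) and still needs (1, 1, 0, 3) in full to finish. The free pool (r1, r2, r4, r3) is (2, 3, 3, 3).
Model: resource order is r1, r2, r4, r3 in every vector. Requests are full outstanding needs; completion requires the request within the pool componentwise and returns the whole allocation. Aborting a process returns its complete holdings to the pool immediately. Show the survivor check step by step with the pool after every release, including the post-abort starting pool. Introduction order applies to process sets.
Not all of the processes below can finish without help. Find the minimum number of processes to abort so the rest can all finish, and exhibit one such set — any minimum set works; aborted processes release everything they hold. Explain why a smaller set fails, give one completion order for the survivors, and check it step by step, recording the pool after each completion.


The answer: abort P2 and P8.
Key observation: aborting P2 and P8 returns (3, 2, 1, 2), and P0 — hopeless before — runs at step 2 with the returned capacity in the pool.
Minimality, checking each single-abort alternative: P0 alone leaves P2 blocked (short on r3); P2 alone leaves P0 blocked (short on r3); P8 alone leaves P0 blocked (short on r3); P4 alone leaves P0 blocked (short on r3); P7 alone leaves P0 blocked (short on r3).
The survivors complete as P7, P0, P4. Check, step by step (starting from the post-abort pool):
  pool = (5, 5, 4, 5)
  run P7 (needs (1, 1, 0, 3), free (5, 5, 4, 5)); after release of (3, 3, 2, 2) the pool is (8, 8, 6, 7)
  run P0 (needs (0, 1, 1, 7), free (8, 8, 6, 7)); after release of (3, 2, 0, 1) the pool is (11, 10, 6, 8)
  run P4 (needs (5, 6, 5, 5), free (11, 10, 6, 8)); after release of (1, 2, 1, 0) the pool is (12, 12, 7, 8)


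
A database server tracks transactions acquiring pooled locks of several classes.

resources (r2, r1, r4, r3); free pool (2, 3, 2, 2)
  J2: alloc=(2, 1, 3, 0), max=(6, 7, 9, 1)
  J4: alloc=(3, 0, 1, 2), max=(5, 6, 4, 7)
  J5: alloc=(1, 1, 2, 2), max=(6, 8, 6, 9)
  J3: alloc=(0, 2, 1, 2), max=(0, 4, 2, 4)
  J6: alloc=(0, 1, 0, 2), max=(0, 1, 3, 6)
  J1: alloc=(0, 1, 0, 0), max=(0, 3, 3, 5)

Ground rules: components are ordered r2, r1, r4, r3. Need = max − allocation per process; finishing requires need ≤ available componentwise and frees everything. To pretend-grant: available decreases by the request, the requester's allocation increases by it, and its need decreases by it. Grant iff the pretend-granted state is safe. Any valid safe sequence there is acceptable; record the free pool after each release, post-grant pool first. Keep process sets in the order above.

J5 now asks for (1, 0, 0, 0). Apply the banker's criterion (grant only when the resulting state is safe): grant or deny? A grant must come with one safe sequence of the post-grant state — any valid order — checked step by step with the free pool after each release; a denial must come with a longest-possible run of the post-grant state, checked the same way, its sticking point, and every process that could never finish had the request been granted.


DENY: after the grant no complete ordering would exist.
Key observation: the pool after J3, J6, J1 is (1, 7, 3, 6); every surviving request exceeds it in r2, so progress ends there.
On the post-grant state, J3, J6, J1 is a maximal run — nothing extends it. Verifying each step:
  pool = (1, 3, 2, 2)
  run J3 (needs (0, 2, 1, 2), free (1, 3, 2, 2)); after release of (0, 2, 1, 2) the pool is (1, 5, 3, 4)
  run J6 (needs (0, 0, 3, 4), free (1, 5, 3, 4)); after release of (0, 1, 0, 2) the pool is (1, 6, 3, 6)
  run J1 (needs (0, 2, 3, 5), free (1, 6, 3, 6)); after release of (0, 1, 0, 0) the pool is (1, 7, 3, 6)
  J2 still needs (4, 6, 6, 1) but only (1, 7, 3, 6) is free — short on r2 and r4
  J4 still needs (2, 6, 3, 5) but only (1, 7, 3, 6) is free — short on r2
  J5 still needs (4, 7, 4, 7) but only (1, 7, 3, 6) is free — short on r2, r4 and r3
Post-grant, the permanently blocked set is J2, J4 and J5.


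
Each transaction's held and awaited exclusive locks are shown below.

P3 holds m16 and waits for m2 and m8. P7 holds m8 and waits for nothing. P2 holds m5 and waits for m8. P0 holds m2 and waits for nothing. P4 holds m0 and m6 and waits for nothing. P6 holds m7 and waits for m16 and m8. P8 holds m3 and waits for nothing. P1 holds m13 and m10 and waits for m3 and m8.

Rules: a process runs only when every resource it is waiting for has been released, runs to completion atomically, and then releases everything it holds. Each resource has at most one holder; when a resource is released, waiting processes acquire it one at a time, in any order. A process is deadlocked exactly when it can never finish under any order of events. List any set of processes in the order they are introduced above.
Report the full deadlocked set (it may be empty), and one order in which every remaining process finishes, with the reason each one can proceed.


No process is deadlocked.
Key observation: the waits form no ring: some process can always run, and its releases unblock the others one by one.
One completion order for the rest: P8, P7, P0, P4, P2, P3, P1, P6.
Check, step by step:
  P8 waits on nothing -> runs at once and releases m3
  P7 waits on nothing -> runs at once and releases m8
  P0 waits on nothing -> runs at once and releases m2
  P4 waits on nothing -> runs at once and releases m0 and m6
  P2 waits on m8 — all released -> runs and releases m5
  P3 waits on m2 and m8 — all released -> runs and releases m16
  P1 waits on m3 and m8 — all released -> runs and releases m13 and m10
  P6 waits on m16 and m8 — all released -> runs and releases m7


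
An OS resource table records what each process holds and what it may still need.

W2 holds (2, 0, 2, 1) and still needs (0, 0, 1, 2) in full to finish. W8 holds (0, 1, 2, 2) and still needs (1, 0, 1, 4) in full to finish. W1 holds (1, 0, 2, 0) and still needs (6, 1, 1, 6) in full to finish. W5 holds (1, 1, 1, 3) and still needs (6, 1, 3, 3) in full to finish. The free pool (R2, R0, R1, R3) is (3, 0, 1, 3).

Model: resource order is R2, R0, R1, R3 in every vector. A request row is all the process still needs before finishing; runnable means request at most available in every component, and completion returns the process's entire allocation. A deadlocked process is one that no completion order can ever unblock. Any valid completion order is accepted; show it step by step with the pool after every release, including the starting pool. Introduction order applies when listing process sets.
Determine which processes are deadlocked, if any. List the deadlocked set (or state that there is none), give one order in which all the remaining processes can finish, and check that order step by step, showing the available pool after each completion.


Deadlocked: W1 and W5.
Key observation: no order helps: past W2, W8, the free pool tops out at (5, 1, 5, 6), below what each blocked process needs in R2.
A valid finishing order for the others: W2, W8. Walking it through:
  pool = (3, 0, 1, 3)
  W2 needs (0, 0, 1, 2) <= (3, 0, 1, 3) -> finishes; pool += (2, 0, 2, 1) = (5, 0, 3, 4)
  W8 needs (1, 0, 1, 4) <= (5, 0, 3, 4) -> finishes; pool += (0, 1, 2, 2) = (5, 1, 5, 6)
None of the blocked processes ever fits:
  W1 cannot run: need (6, 1, 1, 6) vs free (5, 1, 5, 6) (insufficient R2)
  W5 cannot run: need (6, 1, 3, 3) vs free (5, 1, 5, 6) (insufficient R2)


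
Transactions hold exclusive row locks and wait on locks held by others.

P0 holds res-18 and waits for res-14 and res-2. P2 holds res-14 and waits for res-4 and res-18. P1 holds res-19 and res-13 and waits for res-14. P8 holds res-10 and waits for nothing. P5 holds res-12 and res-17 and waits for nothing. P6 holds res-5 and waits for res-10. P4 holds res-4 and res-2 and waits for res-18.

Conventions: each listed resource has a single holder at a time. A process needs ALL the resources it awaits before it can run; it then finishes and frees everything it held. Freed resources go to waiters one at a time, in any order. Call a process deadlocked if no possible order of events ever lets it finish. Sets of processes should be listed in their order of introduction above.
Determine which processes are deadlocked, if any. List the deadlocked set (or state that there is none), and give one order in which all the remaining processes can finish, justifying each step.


Deadlocked set: P0, P2, P1 and P4.
Key observation: along P0 -> P2 -> P0, each member waits on what the next one holds — a deadlock; P4 is caught in further circular waits and P1 waits into the deadlock from upstream.
The rest can finish in the order P8, P6, P5.
Step-by-step check:
  run P8 (it waits on nothing); releases res-10
  P6 waits on res-10 — all released -> runs and releases res-5
  run P5 (it waits on nothing); releases res-12 and res-17


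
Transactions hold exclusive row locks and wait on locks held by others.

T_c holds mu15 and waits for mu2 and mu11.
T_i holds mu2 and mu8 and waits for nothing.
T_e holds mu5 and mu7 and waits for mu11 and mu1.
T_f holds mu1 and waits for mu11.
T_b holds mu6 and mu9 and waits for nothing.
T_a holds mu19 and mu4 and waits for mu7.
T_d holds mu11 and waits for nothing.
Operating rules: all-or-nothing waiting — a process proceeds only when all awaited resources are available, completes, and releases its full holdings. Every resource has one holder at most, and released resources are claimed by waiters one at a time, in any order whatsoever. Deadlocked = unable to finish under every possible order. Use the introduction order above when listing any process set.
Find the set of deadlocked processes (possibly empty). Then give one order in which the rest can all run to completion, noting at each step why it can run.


Nothing here is deadlocked.
Key observation: although several processes wait, no cycle exists — each chain bottoms out at a free runner.
A valid finishing order for the others: T_d, T_f, T_e, T_a, T_b, T_i, T_c.
Walking it through:
  run T_d (it waits on nothing); releases mu11
  T_f waits on mu11 — all released -> runs and releases mu1
  T_e waits on mu11 and mu1 — all released -> runs and releases mu5 and mu7
  T_a waits on mu7 — all released -> runs and releases mu19 and mu4
  run T_b (it waits on nothing); releases mu6 and mu9
  run T_i (it waits on nothing); releases mu2 and mu8
  T_c waits on mu2 and mu11 — all released -> runs and releases mu15


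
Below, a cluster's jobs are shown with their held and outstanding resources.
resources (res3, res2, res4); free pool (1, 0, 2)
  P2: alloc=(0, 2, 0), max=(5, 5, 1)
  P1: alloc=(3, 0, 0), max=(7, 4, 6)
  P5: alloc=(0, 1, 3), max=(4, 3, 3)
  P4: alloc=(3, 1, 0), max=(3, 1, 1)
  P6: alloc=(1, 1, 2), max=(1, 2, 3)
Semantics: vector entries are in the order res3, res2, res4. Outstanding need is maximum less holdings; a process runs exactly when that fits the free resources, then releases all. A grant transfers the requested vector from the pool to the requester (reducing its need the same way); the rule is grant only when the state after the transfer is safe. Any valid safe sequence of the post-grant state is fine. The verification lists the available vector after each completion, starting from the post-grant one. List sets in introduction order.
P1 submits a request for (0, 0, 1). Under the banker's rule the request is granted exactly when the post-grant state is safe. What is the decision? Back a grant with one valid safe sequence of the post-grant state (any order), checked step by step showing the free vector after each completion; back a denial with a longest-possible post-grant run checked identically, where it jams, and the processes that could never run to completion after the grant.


GRANT: granting preserves safety; a valid post-grant sequence is P4, P6, P5, P2, P1.
Key observation: post-grant, (1, 0, 1) remains, and an order beginning with P4 completes everyone.
Step-by-step check of the post-grant state:
  pool = (1, 0, 1)
  P4 needs (0, 0, 1) <= (1, 0, 1) -> finishes; pool += (3, 1, 0) = (4, 1, 1)
  P6 needs (0, 1, 1) <= (4, 1, 1) -> finishes; pool += (1, 1, 2) = (5, 2, 3)
  P5 needs (4, 2, 0) <= (5, 2, 3) -> finishes; pool += (0, 1, 3) = (5, 3, 6)
  P2 needs (5, 3, 1) <= (5, 3, 6) -> finishes; pool += (0, 2, 0) = (5, 5, 6)
  P1 needs (4, 4, 5) <= (5, 5, 6) -> finishes; pool += (3, 0, 1) = (8, 5, 7)


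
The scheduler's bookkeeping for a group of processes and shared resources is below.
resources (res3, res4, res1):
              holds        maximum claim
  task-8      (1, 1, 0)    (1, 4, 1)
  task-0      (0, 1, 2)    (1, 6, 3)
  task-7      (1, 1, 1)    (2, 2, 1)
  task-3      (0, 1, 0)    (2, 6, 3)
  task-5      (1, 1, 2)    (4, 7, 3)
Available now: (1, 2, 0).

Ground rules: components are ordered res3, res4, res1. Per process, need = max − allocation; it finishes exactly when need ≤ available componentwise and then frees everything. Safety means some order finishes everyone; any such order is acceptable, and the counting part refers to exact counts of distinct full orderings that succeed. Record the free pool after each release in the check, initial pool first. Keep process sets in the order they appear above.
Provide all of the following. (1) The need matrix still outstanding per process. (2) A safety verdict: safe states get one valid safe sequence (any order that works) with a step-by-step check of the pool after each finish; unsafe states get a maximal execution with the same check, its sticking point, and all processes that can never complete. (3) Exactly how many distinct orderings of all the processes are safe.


(1) Remaining need (order res3, res4, res1):
  task-8: (0, 3, 1)
  task-0: (1, 5, 1)
  task-7: (1, 1, 0)
  task-3: (2, 5, 3)
  task-5: (3, 6, 1)
(2) UNSAFE — no complete ordering exists.
Key observation: res4 is the bottleneck — with task-7, task-8 done the pool holds (3, 4, 1), short of every remaining need.
Going as far as possible: task-7, task-8; after that, nothing fits. Check, step by step:
  pool = (1, 2, 0)
  task-7 needs (1, 1, 0) <= (1, 2, 0) -> finishes; pool += (1, 1, 1) = (2, 3, 1)
  task-8 needs (0, 3, 1) <= (2, 3, 1) -> finishes; pool += (1, 1, 0) = (3, 4, 1)
  blocked: task-0 wants (1, 5, 1), pool (3, 4, 1) — not enough res4
  blocked: task-3 wants (2, 5, 3), pool (3, 4, 1) — not enough res4 and res1
  blocked: task-5 wants (3, 6, 1), pool (3, 4, 1) — not enough res4
Permanently blocked: task-0, task-3 and task-5.
(3) The exact count: 0 of the possible complete orderings are safe sequences.


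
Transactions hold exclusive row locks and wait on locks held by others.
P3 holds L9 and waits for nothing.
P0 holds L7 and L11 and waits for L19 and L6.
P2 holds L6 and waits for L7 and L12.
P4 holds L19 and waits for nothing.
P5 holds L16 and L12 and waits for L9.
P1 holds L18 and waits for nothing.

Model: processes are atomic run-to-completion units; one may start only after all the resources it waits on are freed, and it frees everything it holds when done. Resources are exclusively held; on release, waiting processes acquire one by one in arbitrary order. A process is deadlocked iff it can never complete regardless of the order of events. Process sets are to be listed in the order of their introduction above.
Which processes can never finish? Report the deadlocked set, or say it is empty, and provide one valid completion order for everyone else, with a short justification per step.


Deadlocked set: P0 and P2.
Key observation: nobody on the ring P0 -> P2 -> P0 can start until another member finishes, which never happens; no other process is dragged down with it.
A valid finishing order for the others: P4, P1, P3, P5.
Check, step by step:
  P4: no waits; runs immediately, freeing L19
  P1: no waits; runs immediately, freeing L18
  P3: no waits; runs immediately, freeing L9
  run P5 (all its waits — L9 — are resolved); releases L16 and L12


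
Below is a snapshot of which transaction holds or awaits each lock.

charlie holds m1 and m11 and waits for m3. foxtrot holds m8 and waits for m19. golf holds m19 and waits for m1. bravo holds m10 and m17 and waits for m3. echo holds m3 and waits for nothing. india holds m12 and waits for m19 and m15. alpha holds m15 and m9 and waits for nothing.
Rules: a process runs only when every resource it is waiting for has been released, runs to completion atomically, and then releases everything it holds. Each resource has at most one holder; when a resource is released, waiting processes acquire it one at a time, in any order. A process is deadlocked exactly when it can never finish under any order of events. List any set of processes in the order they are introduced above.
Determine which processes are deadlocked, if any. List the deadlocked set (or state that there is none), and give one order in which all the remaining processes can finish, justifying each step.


The deadlocked set is empty.
Key observation: there is no circular wait here — follow any chain and it reaches a process that is free to run now.
A valid finishing order for the others: echo, bravo, alpha, charlie, golf, foxtrot, india.
Step-by-step check:
  echo: no waits; runs immediately, freeing m3
  bravo: everything it awaited (m3) is free; runs, freeing m10 and m17
  alpha: no waits; runs immediately, freeing m15 and m9
  charlie: everything it awaited (m3) is free; runs, freeing m1 and m11
  golf: everything it awaited (m1) is free; runs, freeing m19
  foxtrot: everything it awaited (m19) is free; runs, freeing m8
  india: everything it awaited (m19 and m15) is free; runs, freeing m12


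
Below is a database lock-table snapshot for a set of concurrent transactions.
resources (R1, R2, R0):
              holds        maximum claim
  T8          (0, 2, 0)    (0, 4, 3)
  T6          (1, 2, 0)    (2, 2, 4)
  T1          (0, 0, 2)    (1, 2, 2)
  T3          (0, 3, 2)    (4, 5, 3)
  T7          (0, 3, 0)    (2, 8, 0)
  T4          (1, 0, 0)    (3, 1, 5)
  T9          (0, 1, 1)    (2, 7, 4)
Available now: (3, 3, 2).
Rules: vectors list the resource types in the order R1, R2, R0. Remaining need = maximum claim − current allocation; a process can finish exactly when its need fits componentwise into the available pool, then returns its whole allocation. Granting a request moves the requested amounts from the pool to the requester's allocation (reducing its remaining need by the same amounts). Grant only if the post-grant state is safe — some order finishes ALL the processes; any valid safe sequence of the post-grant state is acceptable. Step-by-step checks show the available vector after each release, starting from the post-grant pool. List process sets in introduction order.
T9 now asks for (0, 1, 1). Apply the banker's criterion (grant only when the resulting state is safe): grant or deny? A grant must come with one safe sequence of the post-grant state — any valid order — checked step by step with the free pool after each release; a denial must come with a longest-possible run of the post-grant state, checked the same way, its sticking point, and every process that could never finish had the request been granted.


DENY. Granting would leave the state unsafe.
Key observation: after T1, T8 the pool peaks at (3, 4, 3), and each blocked process is short somewhere: T6 on R0; T3 on R1; T7 on R2; T4 on R0; T9 on R2.
On the post-grant state, T1, T8 is a maximal run — nothing extends it. Step-by-step check:
  pool = (3, 2, 1)
  T1 needs (1, 2, 0) <= (3, 2, 1) -> finishes; pool += (0, 0, 2) = (3, 2, 3)
  T8 needs (0, 2, 3) <= (3, 2, 3) -> finishes; pool += (0, 2, 0) = (3, 4, 3)
  blocked: T6 wants (1, 0, 4), pool (3, 4, 3) — not enough R0
  blocked: T3 wants (4, 2, 1), pool (3, 4, 3) — not enough R1
  blocked: T7 wants (2, 5, 0), pool (3, 4, 3) — not enough R2
  blocked: T4 wants (2, 1, 5), pool (3, 4, 3) — not enough R0
  blocked: T9 wants (2, 5, 2), pool (3, 4, 3) — not enough R2
Post-grant, the permanently blocked set is T6, T3, T7, T4 and T9.


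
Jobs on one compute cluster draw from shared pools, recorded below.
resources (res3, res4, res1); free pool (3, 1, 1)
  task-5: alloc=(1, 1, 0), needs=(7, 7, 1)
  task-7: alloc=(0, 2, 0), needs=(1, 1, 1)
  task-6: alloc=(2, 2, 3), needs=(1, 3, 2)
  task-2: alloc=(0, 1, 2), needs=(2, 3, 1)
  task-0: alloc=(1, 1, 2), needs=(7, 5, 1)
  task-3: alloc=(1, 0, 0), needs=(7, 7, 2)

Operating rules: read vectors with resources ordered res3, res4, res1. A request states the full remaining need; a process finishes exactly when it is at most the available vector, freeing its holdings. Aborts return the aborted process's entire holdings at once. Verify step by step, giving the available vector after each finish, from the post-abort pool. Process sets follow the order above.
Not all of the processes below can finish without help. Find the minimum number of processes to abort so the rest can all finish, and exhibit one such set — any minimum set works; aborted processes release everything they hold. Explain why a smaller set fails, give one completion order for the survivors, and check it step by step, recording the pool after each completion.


Abort task-0 and task-3.
Key observation: task-5 could never have finished before the abort; with (2, 1, 2) returned by task-0 and task-3, it fits at step 4.
No one abort is enough; case by case: task-5 alone leaves task-0 blocked (short on res3); task-7 alone leaves task-5 blocked (short on res3 and res4); task-6 alone leaves task-5 blocked (short on res3 and res4); task-2 alone leaves task-5 blocked (short on res3 and res4); task-0 alone leaves task-5 blocked (short on res3); task-3 alone leaves task-5 blocked (short on res3 and res4).
Survivors finish in the order: task-7, task-2, task-6, task-5. Walking it through (pool after the aborts first):
  pool = (5, 2, 3)
  run task-7 (needs (1, 1, 1), free (5, 2, 3)); after release of (0, 2, 0) the pool is (5, 4, 3)
  run task-2 (needs (2, 3, 1), free (5, 4, 3)); after release of (0, 1, 2) the pool is (5, 5, 5)
  run task-6 (needs (1, 3, 2), free (5, 5, 5)); after release of (2, 2, 3) the pool is (7, 7, 8)
  run task-5 (needs (7, 7, 1), free (7, 7, 8)); after release of (1, 1, 0) the pool is (8, 8, 8)


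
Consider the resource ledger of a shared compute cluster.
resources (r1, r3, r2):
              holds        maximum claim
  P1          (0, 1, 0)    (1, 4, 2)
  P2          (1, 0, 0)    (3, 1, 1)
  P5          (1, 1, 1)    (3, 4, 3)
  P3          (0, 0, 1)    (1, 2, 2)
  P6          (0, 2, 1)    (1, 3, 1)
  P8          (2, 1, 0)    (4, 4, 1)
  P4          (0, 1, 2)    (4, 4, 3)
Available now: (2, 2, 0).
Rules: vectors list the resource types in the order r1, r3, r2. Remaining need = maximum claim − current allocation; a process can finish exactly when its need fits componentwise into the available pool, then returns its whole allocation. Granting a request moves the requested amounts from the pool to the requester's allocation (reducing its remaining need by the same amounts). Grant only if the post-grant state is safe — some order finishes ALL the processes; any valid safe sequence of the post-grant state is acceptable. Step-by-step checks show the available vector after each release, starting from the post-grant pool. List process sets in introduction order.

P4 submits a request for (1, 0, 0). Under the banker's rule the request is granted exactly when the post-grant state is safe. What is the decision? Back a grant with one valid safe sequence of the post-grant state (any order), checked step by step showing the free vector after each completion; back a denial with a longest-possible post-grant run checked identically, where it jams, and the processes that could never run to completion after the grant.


DENY — the pretend-granted state is unsafe.
Key observation: r1 is the bottleneck — with P6, P3, P1 done the pool holds (1, 5, 2), short of every remaining need.
After a pretend grant, a maximal execution: P6, P3, P1 — then nothing else fits. Walking it through:
  pool = (1, 2, 0)
  P6: need (1, 1, 0) fits (1, 2, 0); releases (0, 2, 1), pool now (1, 4, 1)
  P3: need (1, 2, 1) fits (1, 4, 1); releases (0, 0, 1), pool now (1, 4, 2)
  P1: need (1, 3, 2) fits (1, 4, 2); releases (0, 1, 0), pool now (1, 5, 2)
  blocked: P2 wants (2, 1, 1), pool (1, 5, 2) — not enough r1
  blocked: P5 wants (2, 3, 2), pool (1, 5, 2) — not enough r1
  blocked: P8 wants (2, 3, 1), pool (1, 5, 2) — not enough r1
  blocked: P4 wants (3, 3, 1), pool (1, 5, 2) — not enough r1
Had the request been granted, P2, P5, P8 and P4 could never finish.


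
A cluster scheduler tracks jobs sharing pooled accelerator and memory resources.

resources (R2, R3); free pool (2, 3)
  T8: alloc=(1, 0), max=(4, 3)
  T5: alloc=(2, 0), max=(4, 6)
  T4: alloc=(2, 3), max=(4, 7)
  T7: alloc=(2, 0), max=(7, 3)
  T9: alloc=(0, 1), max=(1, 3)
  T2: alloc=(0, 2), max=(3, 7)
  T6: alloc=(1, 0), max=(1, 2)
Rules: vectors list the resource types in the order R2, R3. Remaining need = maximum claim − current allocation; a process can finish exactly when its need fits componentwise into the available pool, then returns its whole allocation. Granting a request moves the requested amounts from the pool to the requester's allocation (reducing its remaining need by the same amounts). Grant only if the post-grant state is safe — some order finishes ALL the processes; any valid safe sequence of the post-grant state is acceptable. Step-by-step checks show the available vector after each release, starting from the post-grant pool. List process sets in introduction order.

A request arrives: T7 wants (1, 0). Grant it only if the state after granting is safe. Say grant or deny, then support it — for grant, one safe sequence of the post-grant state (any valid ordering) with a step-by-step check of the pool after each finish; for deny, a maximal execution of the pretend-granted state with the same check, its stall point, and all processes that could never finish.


GRANT: granting preserves safety; a valid post-grant sequence is T9, T6, T4, T7, T8, T2, T5.
Key observation: (1, 3) free after granting still covers T9 first, and each release covers the next.
Verifying the post-grant state step by step:
  pool = (1, 3)
  run T9 (needs (1, 2), free (1, 3)); after release of (0, 1) the pool is (1, 4)
  run T6 (needs (0, 2), free (1, 4)); after release of (1, 0) the pool is (2, 4)
  run T4 (needs (2, 4), free (2, 4)); after release of (2, 3) the pool is (4, 7)
  run T7 (needs (4, 3), free (4, 7)); after release of (3, 0) the pool is (7, 7)
  run T8 (needs (3, 3), free (7, 7)); after release of (1, 0) the pool is (8, 7)
  run T2 (needs (3, 5), free (8, 7)); after release of (0, 2) the pool is (8, 9)
  run T5 (needs (2, 6), free (8, 9)); after release of (2, 0) the pool is (10, 9)


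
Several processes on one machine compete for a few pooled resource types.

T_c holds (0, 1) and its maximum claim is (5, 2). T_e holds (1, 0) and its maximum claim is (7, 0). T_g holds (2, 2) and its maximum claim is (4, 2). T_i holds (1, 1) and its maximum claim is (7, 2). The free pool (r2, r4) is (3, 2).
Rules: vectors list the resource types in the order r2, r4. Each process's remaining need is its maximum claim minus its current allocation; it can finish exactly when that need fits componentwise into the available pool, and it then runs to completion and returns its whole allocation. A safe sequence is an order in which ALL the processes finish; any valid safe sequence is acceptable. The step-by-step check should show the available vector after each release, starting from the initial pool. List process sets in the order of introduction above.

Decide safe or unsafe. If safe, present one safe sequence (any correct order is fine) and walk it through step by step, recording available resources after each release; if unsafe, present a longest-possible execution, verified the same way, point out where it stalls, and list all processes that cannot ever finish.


UNSAFE.
Key observation: T_g, T_c can finish, but then (5, 5) is all there is, and the blocked group's r2 demands exceed it.
Going as far as possible: T_g, T_c; after that, nothing fits. Step-by-step check:
  pool = (3, 2)
  run T_g (needs (2, 0), free (3, 2)); after release of (2, 2) the pool is (5, 4)
  run T_c (needs (5, 1), free (5, 4)); after release of (0, 1) the pool is (5, 5)
  T_e still needs (6, 0) but only (5, 5) is free — short on r2
  T_i still needs (6, 1) but only (5, 5) is free — short on r2
Never able to finish: T_e and T_i.


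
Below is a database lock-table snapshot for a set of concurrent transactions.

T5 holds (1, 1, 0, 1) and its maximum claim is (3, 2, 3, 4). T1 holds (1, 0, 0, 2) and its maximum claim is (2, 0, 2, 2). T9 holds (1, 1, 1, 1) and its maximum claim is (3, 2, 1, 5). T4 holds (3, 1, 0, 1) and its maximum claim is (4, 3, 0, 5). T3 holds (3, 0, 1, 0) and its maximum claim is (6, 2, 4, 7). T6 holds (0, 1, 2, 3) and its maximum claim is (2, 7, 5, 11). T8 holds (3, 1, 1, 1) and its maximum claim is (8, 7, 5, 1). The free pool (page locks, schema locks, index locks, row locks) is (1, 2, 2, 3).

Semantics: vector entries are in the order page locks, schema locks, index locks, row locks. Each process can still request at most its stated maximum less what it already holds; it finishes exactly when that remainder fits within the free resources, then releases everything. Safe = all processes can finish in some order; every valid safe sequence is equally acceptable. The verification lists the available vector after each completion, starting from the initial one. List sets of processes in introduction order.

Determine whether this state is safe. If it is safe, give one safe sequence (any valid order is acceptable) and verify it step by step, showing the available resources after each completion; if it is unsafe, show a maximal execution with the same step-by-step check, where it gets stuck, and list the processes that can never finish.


The state is UNSAFE.
Key observation: after T1, T9, T4, T5, T3 complete, (10, 5, 4, 8) is the best the pool ever gets, yet each leftover process wants more schema locks.
The run T1, T9, T4, T5, T3 cannot be extended any further. Verifying each step:
  pool = (1, 2, 2, 3)
  run T1 (needs (1, 0, 2, 0), free (1, 2, 2, 3)); after release of (1, 0, 0, 2) the pool is (2, 2, 2, 5)
  run T9 (needs (2, 1, 0, 4), free (2, 2, 2, 5)); after release of (1, 1, 1, 1) the pool is (3, 3, 3, 6)
  run T4 (needs (1, 2, 0, 4), free (3, 3, 3, 6)); after release of (3, 1, 0, 1) the pool is (6, 4, 3, 7)
  run T5 (needs (2, 1, 3, 3), free (6, 4, 3, 7)); after release of (1, 1, 0, 1) the pool is (7, 5, 3, 8)
  run T3 (needs (3, 2, 3, 7), free (7, 5, 3, 8)); after release of (3, 0, 1, 0) the pool is (10, 5, 4, 8)
  T6 cannot run: need (2, 6, 3, 8) vs free (10, 5, 4, 8) (insufficient schema locks)
  T8 cannot run: need (5, 6, 4, 0) vs free (10, 5, 4, 8) (insufficient schema locks)
Processes that can never finish: T6 and T8.


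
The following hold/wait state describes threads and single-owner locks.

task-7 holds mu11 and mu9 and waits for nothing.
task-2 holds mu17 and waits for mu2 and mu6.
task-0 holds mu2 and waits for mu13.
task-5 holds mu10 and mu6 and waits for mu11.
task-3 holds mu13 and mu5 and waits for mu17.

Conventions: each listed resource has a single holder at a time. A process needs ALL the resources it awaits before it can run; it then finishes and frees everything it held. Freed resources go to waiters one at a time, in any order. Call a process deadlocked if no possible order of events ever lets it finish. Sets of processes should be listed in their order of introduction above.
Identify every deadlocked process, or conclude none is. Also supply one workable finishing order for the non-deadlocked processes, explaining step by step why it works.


Deadlocked: task-2, task-0 and task-3.
Key observation: the knot is the closed ring of waits task-2 -> task-0 -> task-3 -> task-2; no other process is dragged down with it.
The rest can finish in the order task-7, task-5.
Check, step by step:
  task-7: no waits; runs immediately, freeing mu11 and mu9
  run task-5 (all its waits — mu11 — are resolved); releases mu10 and mu6


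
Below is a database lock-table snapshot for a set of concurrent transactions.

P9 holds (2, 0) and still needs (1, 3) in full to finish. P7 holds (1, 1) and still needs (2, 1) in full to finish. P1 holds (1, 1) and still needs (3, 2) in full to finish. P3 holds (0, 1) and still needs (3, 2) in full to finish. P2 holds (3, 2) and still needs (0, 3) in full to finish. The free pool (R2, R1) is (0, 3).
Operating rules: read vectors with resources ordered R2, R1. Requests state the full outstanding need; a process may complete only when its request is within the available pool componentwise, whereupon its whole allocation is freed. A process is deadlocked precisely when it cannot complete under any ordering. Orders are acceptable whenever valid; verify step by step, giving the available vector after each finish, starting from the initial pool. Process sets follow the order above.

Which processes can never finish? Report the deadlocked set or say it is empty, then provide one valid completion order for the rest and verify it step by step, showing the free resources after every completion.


No process is deadlocked.
Key observation: the pool covers P2 at once, and every later process fits after earlier releases.
One completion order for the rest: P2, P7, P1, P3, P9. Step-by-step check:
  pool = (0, 3)
  run P2 (needs (0, 3), free (0, 3)); after release of (3, 2) the pool is (3, 5)
  run P7 (needs (2, 1), free (3, 5)); after release of (1, 1) the pool is (4, 6)
  run P1 (needs (3, 2), free (4, 6)); after release of (1, 1) the pool is (5, 7)
  run P3 (needs (3, 2), free (5, 7)); after release of (0, 1) the pool is (5, 8)
  run P9 (needs (1, 3), free (5, 8)); after release of (2, 0) the pool is (7, 8)


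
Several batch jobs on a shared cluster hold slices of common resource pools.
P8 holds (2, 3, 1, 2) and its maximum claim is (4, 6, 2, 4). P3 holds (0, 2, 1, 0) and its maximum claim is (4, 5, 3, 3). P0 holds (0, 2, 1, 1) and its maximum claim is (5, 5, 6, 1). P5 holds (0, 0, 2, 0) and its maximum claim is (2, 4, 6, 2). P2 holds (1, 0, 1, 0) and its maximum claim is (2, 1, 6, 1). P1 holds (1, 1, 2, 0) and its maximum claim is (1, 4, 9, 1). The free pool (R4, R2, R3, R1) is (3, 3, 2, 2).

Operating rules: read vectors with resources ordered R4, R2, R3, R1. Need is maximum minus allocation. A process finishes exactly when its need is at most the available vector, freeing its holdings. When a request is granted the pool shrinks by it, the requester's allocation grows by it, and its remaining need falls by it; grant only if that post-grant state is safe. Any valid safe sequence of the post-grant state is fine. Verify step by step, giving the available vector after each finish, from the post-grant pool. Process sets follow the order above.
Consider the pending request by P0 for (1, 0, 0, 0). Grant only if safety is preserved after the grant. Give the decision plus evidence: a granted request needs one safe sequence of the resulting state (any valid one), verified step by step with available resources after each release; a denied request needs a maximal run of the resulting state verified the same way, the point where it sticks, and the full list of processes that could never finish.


GRANT. The post-grant state is safe; one safe sequence: P8, P3, P5, P0, P1, P2.
Key observation: (2, 3, 2, 2) free after granting still covers P8 first, and each release covers the next.
Step-by-step check of the post-grant state:
  pool = (2, 3, 2, 2)
  P8 needs (2, 3, 1, 2) <= (2, 3, 2, 2) -> finishes; pool += (2, 3, 1, 2) = (4, 6, 3, 4)
  P3 needs (4, 3, 2, 3) <= (4, 6, 3, 4) -> finishes; pool += (0, 2, 1, 0) = (4, 8, 4, 4)
  P5 needs (2, 4, 4, 2) <= (4, 8, 4, 4) -> finishes; pool += (0, 0, 2, 0) = (4, 8, 6, 4)
  P0 needs (4, 3, 5, 0) <= (4, 8, 6, 4) -> finishes; pool += (1, 2, 1, 1) = (5, 10, 7, 5)
  P1 needs (0, 3, 7, 1) <= (5, 10, 7, 5) -> finishes; pool += (1, 1, 2, 0) = (6, 11, 9, 5)
  P2 needs (1, 1, 5, 1) <= (6, 11, 9, 5) -> finishes; pool += (1, 0, 1, 0) = (7, 11, 10, 5)


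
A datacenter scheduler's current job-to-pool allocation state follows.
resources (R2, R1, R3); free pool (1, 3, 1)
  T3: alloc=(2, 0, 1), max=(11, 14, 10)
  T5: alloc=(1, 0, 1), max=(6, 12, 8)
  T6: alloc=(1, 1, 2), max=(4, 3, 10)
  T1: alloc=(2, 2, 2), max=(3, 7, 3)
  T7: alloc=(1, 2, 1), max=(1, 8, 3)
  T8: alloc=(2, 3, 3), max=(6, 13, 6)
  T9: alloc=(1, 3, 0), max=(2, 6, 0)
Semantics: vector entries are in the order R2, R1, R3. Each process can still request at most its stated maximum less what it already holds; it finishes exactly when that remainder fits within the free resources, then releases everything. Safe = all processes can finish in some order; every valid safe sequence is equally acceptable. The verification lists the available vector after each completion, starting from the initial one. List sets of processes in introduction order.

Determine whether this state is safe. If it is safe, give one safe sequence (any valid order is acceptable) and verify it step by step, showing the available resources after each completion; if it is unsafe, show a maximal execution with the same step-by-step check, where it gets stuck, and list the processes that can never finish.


The state is SAFE; one workable sequence: T9, T1, T7, T8, T5, T6, T3.
Key observation: the order's first zero-slack moment is T9 ((1, 3, 0) needed, (1, 3, 1) free — a requested resource with nothing to spare).
Check, step by step:
  pool = (1, 3, 1)
  run T9 (needs (1, 3, 0), free (1, 3, 1)); after release of (1, 3, 0) the pool is (2, 6, 1)
  run T1 (needs (1, 5, 1), free (2, 6, 1)); after release of (2, 2, 2) the pool is (4, 8, 3)
  run T7 (needs (0, 6, 2), free (4, 8, 3)); after release of (1, 2, 1) the pool is (5, 10, 4)
  run T8 (needs (4, 10, 3), free (5, 10, 4)); after release of (2, 3, 3) the pool is (7, 13, 7)
  run T5 (needs (5, 12, 7), free (7, 13, 7)); after release of (1, 0, 1) the pool is (8, 13, 8)
  run T6 (needs (3, 2, 8), free (8, 13, 8)); after release of (1, 1, 2) the pool is (9, 14, 10)
  run T3 (needs (9, 14, 9), free (9, 14, 10)); after release of (2, 0, 1) the pool is (11, 14, 11)


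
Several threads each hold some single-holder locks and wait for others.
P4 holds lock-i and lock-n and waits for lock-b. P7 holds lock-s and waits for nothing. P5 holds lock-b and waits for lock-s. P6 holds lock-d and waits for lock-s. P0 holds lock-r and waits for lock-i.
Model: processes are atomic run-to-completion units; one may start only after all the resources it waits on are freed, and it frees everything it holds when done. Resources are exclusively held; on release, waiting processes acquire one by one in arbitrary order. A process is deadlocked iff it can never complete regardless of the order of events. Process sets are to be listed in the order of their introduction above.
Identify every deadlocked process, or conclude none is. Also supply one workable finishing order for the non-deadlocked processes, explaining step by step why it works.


Nothing here is deadlocked.
Key observation: no waiting chain loops back on itself — every chain ends at a process that waits on nothing, so everyone eventually runs.
A valid finishing order for the others: P7, P5, P6, P4, P0.
Walking it through:
  run P7 (it waits on nothing); releases lock-s
  P5 waits on lock-s — all released -> runs and releases lock-b
  P6 waits on lock-s — all released -> runs and releases lock-d
  P4 waits on lock-b — all released -> runs and releases lock-i and lock-n
  P0 waits on lock-i — all released -> runs and releases lock-r
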